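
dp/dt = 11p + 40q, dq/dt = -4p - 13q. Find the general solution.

p(t) = 3c_1e^(-t)sin(4t) + c_1e^(-t)cos(4t) + c_2e^(-t)sin(4t) - 3c_2e^(-t)cos(4t), q(t) = -c_1e^(-t)sin(4t) + c_2e^(-t)cos(4t)

Coefficient matrix A = [[11, 40], [-4, -13]].
Characteristic polynomial det(A - λI) = λ^2 + 2λ + 17 = 0.
Eigenvalues λ = -1 ± 4i (complex conjugate pair).
For λ=-1+4i: an eigenvector is (1,0) - i(3,-1) = (1 - 3i, 0 + i).
A real fundamental pair from Re and Im of e^((-1+4i)t)v: X_1 = e^(-t)(cos(4t)·(1,0) + sin(4t)·(3,-1)), X_2 = e^(-t)(sin(4t)·(1,0) - cos(4t)·(3,-1)).
General solution: c_1X_1 + c_2X_2.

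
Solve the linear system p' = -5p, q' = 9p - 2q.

Coefficient matrix A = [[-5, 0], [9, -2]].
Characteristic polynomial det(A - λI) = λ^2 + 7λ + 10 = 0.
Eigenvalues λ = -5, -2.
For λ=-5: (A-λI) row 2 is [9, 3], so an eigenvector is (-1, 3).
For λ=-2: (A-λI) row 1 is [-3, 0], so an eigenvector is (0, -1).
General solution: c_1e^(-5t)(-1,3) + c_2e^(-2t)(0,-1).

p(t) = -c_1e^(-5t), q(t) = 3c_1e^(-5t) - c_2e^(-2t)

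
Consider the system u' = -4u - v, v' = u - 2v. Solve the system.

u(t) = C_1e^(-3t) + C_2te^(-3t) - 2C_2e^(-3t), v(t) = -C_1e^(-3t) - C_2te^(-3t) + C_2e^(-3t)

Coefficient matrix A = [[-4, -1], [1, -2]].
Characteristic polynomial det(A - λI) = λ^2 + 6λ + 9 = 0.
Single eigenvalue λ = -3 with algebraic multiplicity 2.
Eigenvector v = (1,-1); generalized eigenvector w with (A-λI)w=v is (-2,1).
General solution: e^(-3t)[C_1·v + C_2·(t·v + w)].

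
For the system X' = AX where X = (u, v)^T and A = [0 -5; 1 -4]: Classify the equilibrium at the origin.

stable spiral

A = [[0,-5],[1,-4]]; det(A-λI) = λ^2 + 4λ + 5.
λ = -2 ± i: negative real part.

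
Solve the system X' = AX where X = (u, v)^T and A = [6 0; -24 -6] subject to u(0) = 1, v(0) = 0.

u(t) = e^(6t), v(t) = -2e^(6t) + 2e^(-6t)

Coefficient matrix A = [[6, 0], [-24, -6]].
Characteristic polynomial det(A - λI) = λ^2 - 36 = 0.
Eigenvalues λ = -6, 6.
For λ=-6: (A-λI) row 1 is [12, 0], so an eigenvector is (0, -1).
For λ=6: (A-λI) row 2 is [-24, -12], so an eigenvector is (-1, 2).
General solution: c_1e^(-6t)(0,-1) + c_2e^(6t)(-1,2).
Applying u(0)=1, v(0)=0 gives c_1=-2, c_2=-1.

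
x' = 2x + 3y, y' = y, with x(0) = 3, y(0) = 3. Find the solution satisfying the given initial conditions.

x(t) = 12e^(2t) - 9e^(t), y(t) = 3e^(t)

Coefficient matrix A = [[2, 3], [0, 1]].
Characteristic polynomial det(A - λI) = λ^2 - 3λ + 2 = 0.
Eigenvalues λ = 1, 2.
For λ=1: (A-λI) row 1 is [1, 3], so an eigenvector is (-3, 1).
For λ=2: (A-λI) row 1 is [0, 3], so an eigenvector is (-1, 0).
General solution: c_1e^(t)(-3,1) + c_2e^(2t)(-1,0).
Applying x(0)=3, y(0)=3 gives c_1=3, c_2=-12.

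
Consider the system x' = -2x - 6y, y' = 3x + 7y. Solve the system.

Coefficient matrix A = [[-2, -6], [3, 7]].
Characteristic polynomial det(A - λI) = λ^2 - 5λ + 4 = 0.
Eigenvalues λ = 4, 1.
For λ=4: (A-λI) row 1 is [-6, -6], so an eigenvector is (-1, 1).
For λ=1: (A-λI) row 1 is [-3, -6], so an eigenvector is (-2, 1).
General solution: C_1e^(4t)(-1,1) + C_2e^(t)(-2,1).

x(t) = -C_1e^(4t) - 2C_2e^(t), y(t) = C_1e^(4t) + C_2e^(t)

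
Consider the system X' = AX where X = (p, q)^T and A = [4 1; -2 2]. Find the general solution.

p(t) = -C_1e^(3t)sin(t) + C_2e^(3t)cos(t), q(t) = C_1e^(3t)sin(t) - C_1e^(3t)cos(t) - C_2e^(3t)sin(t) - C_2e^(3t)cos(t)

Coefficient matrix A = [[4, 1], [-2, 2]].
Characteristic polynomial det(A - λI) = λ^2 - 6λ + 10 = 0.
Eigenvalues λ = 3 ± i (complex conjugate pair).
For λ=3+i: an eigenvector is (0,-1) - i(-1,1) = (0 + i, -1 - i).
A real fundamental pair from Re and Im of e^((3+i)t)v: X_1 = e^(3t)(cos(t)·(0,-1) + sin(t)·(-1,1)), X_2 = e^(3t)(sin(t)·(0,-1) - cos(t)·(-1,1)).
General solution: C_1X_1 + C_2X_2.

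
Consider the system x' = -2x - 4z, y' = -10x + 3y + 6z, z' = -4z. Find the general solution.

Coefficient matrix A = [[-2, 0, -4], [-10, 3, 6], [0, 0, -4]].
det(A - λI) = 0 gives eigenvalues λ = -2, 3, -4.
For λ=-2: eigenvector (1,2,0).
For λ=3: eigenvector (0,1,0).
For λ=-4: eigenvector (2,2,1).
General solution: K_1e^(-2t)(1,2,0) + K_2e^(3t)(0,1,0) + K_3e^(-4t)(2,2,1).

x(t) = K_1e^(-2t) + 2K_3e^(-4t), y(t) = 2K_1e^(-2t) + K_2e^(3t) + 2K_3e^(-4t), z(t) = K_3e^(-4t)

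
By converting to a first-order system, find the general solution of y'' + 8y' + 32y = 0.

y(t) = c_1e^(-4t)cos(4t) + c_2e^(-4t)sin(4t)

Let x_1 = y, x_2 = y'. Then x_1' = x_2 and x_2' = -32x_1 - 8x_2.
A = [[0,1],[-32,-8]]; det(A-λI) = λ^2 + 8λ + 32.
Eigenvalues λ = -4 ± 4i.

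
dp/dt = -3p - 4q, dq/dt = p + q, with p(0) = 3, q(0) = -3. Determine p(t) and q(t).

Coefficient matrix A = [[-3, -4], [1, 1]].
Characteristic polynomial det(A - λI) = λ^2 + 2λ + 1 = 0.
Single eigenvalue λ = -1 with algebraic multiplicity 2.
Eigenvector v = (2,-1); generalized eigenvector w with (A-λI)w=v is (3,-2).
General solution: e^(-t)[K_1·v + K_2·(t·v + w)].
Applying p(0)=3, q(0)=-3 gives K_1=-3, K_2=3.

p(t) = 6te^(-t) + 3e^(-t), q(t) = -3te^(-t) - 3e^(-t)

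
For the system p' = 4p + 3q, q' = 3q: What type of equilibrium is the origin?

unstable node

A = [[4,3],[0,3]]; det(A-λI) = λ^2 - 7λ + 12.
λ = 3, 4: both positive.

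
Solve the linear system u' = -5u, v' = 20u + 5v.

Coefficient matrix A = [[-5, 0], [20, 5]].
Characteristic polynomial det(A - λI) = λ^2 - 25 = 0.
Eigenvalues λ = -5, 5.
For λ=-5: (A-λI) row 2 is [20, 10], so an eigenvector is (-1, 2).
For λ=5: (A-λI) row 1 is [-10, 0], so an eigenvector is (0, 1).
General solution: C_1e^(-5t)(-1,2) + C_2e^(5t)(0,1).

u(t) = -C_1e^(-5t), v(t) = 2C_1e^(-5t) + C_2e^(5t)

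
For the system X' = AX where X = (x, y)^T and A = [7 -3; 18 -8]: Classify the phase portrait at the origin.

saddle

A = [[7,-3],[18,-8]]; det(A-λI) = λ^2 + λ - 2.
λ = -2, 1: opposite signs.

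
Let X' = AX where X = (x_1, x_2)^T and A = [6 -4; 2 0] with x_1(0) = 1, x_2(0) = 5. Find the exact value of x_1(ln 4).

-1904

A = [[6,-4],[2,0]]; eigenvalues λ = 2, 4.
Eigenvectors: (1,1) for λ=2, (2,1) for λ=4.
From the initial condition, c_1 = 9, c_2 = -4.
x_1(ln 4) = (9)(4^2)(1) + (-4)(4^4)(2) = -1904.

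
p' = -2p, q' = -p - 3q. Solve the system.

p(t) = -C_2e^(-2t), q(t) = C_1e^(-3t) + C_2e^(-2t)

Coefficient matrix A = [[-2, 0], [-1, -3]].
Characteristic polynomial det(A - λI) = λ^2 + 5λ + 6 = 0.
Eigenvalues λ = -3, -2.
For λ=-3: (A-λI) row 1 is [1, 0], so an eigenvector is (0, 1).
For λ=-2: (A-λI) row 2 is [-1, -1], so an eigenvector is (-1, 1).
General solution: C_1e^(-3t)(0,1) + C_2e^(-2t)(-1,1).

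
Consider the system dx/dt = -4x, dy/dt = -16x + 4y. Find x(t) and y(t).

x(t) = -K_1e^(-4t), y(t) = -2K_1e^(-4t) + K_2e^(4t)

Coefficient matrix A = [[-4, 0], [-16, 4]].
Characteristic polynomial det(A - λI) = λ^2 - 16 = 0.
Eigenvalues λ = -4, 4.
For λ=-4: (A-λI) row 2 is [-16, 8], so an eigenvector is (-1, -2).
For λ=4: (A-λI) row 1 is [-8, 0], so an eigenvector is (0, 1).
General solution: K_1e^(-4t)(-1,-2) + K_2e^(4t)(0,1).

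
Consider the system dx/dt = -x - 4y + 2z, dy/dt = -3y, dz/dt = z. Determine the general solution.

x(t) = c_1e^(t) + 2c_2e^(-3t) + c_3e^(-t), y(t) = c_2e^(-3t), z(t) = c_1e^(t)

Coefficient matrix A = [[-1, -4, 2], [0, -3, 0], [0, 0, 1]].
det(A - λI) = 0 gives eigenvalues λ = 1, -3, -1.
For λ=1: eigenvector (1,0,1).
For λ=-3: eigenvector (2,1,0).
For λ=-1: eigenvector (1,0,0).
General solution: c_1e^(t)(1,0,1) + c_2e^(-3t)(2,1,0) + c_3e^(-t)(1,0,0).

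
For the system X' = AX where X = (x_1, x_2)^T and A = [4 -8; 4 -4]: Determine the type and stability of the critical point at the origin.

center

A = [[4,-8],[4,-4]]; det(A-λI) = λ^2 + 16.
λ = 0 ± 4i: zero real part.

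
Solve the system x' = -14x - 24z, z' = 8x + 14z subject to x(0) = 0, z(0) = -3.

Coefficient matrix A = [[-14, -24], [8, 14]].
Characteristic polynomial det(A - λI) = λ^2 - 4 = 0.
Eigenvalues λ = -2, 2.
For λ=-2: (A-λI) row 1 is [-12, -24], so an eigenvector is (-2, 1).
For λ=2: (A-λI) row 1 is [-16, -24], so an eigenvector is (-3, 2).
General solution: c_1e^(-2t)(-2,1) + c_2e^(2t)(-3,2).
Applying x(0)=0, z(0)=-3 gives c_1=9, c_2=-6.

x(t) = 18e^(2t) - 18e^(-2t), z(t) = -12e^(2t) + 9e^(-2t)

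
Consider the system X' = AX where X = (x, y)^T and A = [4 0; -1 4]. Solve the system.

x(t) = C_2e^(4t), y(t) = -C_1e^(4t) - C_2te^(4t) + 2C_2e^(4t)

Coefficient matrix A = [[4, 0], [-1, 4]].
Characteristic polynomial det(A - λI) = λ^2 - 8λ + 16 = 0.
Single eigenvalue λ = 4 with algebraic multiplicity 2.
Eigenvector v = (0,-1); generalized eigenvector w with (A-λI)w=v is (1,2).
General solution: e^(4t)[C_1·v + C_2·(t·v + w)].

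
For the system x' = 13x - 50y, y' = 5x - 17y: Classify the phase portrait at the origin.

A = [[13,-50],[5,-17]]; det(A-λI) = λ^2 + 4λ + 29.
λ = -2 ± 5i: negative real part.

stable spiral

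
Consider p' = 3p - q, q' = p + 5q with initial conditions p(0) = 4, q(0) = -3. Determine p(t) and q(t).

p(t) = -te^(4t) + 4e^(4t), q(t) = te^(4t) - 3e^(4t)

Coefficient matrix A = [[3, -1], [1, 5]].
Characteristic polynomial det(A - λI) = λ^2 - 8λ + 16 = 0.
Single eigenvalue λ = 4 with algebraic multiplicity 2.
Eigenvector v = (1,-1); generalized eigenvector w with (A-λI)w=v is (-1,0).
General solution: e^(4t)[K_1·v + K_2·(t·v + w)].
Applying p(0)=4, q(0)=-3 gives K_1=3, K_2=-1.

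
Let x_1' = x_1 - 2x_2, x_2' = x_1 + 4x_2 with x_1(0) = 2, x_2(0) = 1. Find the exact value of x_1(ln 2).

-8

A = [[1,-2],[1,4]]; eigenvalues λ = 3, 2.
Eigenvectors: (1,-1) for λ=3, (2,-1) for λ=2.
From the initial condition, c_1 = -4, c_2 = 3.
x_1(ln 2) = (-4)(2^3)(1) + (3)(2^2)(2) = -8.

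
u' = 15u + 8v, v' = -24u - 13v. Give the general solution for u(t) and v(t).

Coefficient matrix A = [[15, 8], [-24, -13]].
Characteristic polynomial det(A - λI) = λ^2 - 2λ - 3 = 0.
Eigenvalues λ = -1, 3.
For λ=-1: (A-λI) row 1 is [16, 8], so an eigenvector is (-1, 2).
For λ=3: (A-λI) row 1 is [12, 8], so an eigenvector is (-2, 3).
General solution: c_1e^(-t)(-1,2) + c_2e^(3t)(-2,3).

u(t) = -c_1e^(-t) - 2c_2e^(3t), v(t) = 2c_1e^(-t) + 3c_2e^(3t)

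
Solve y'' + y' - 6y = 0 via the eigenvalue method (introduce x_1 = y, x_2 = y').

Let x_1 = y, x_2 = y'. Then x_1' = x_2 and x_2' = 6x_1 - x_2.
A = [[0,1],[6,-1]]; det(A-λI) = λ^2 + λ - 6.
Eigenvalues λ = 2, -3 with eigenvectors (1,2), (1,-3).

y(t) = K_1e^(2t) + K_2e^(-3t)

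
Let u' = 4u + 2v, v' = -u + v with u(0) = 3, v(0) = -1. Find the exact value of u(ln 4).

240

A = [[4,2],[-1,1]]; eigenvalues λ = 3, 2.
Eigenvectors: (2,-1) for λ=3, (-1,1) for λ=2.
From the initial condition, c_1 = 2, c_2 = 1.
u(ln 4) = (2)(4^3)(2) + (1)(4^2)(-1) = 240.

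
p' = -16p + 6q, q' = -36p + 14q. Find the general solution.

Coefficient matrix A = [[-16, 6], [-36, 14]].
Characteristic polynomial det(A - λI) = λ^2 + 2λ - 8 = 0.
Eigenvalues λ = -4, 2.
For λ=-4: (A-λI) row 1 is [-12, 6], so an eigenvector is (-1, -2).
For λ=2: (A-λI) row 1 is [-18, 6], so an eigenvector is (-1, -3).
General solution: K_1e^(-4t)(-1,-2) + K_2e^(2t)(-1,-3).

p(t) = -K_1e^(-4t) - K_2e^(2t), q(t) = -2K_1e^(-4t) - 3K_2e^(2t)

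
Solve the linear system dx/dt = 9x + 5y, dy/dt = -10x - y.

x(t) = -C_1e^(4t)cos(5t) - C_2e^(4t)sin(5t), y(t) = C_1e^(4t)sin(5t) + C_1e^(4t)cos(5t) + C_2e^(4t)sin(5t) - C_2e^(4t)cos(5t)

Coefficient matrix A = [[9, 5], [-10, -1]].
Characteristic polynomial det(A - λI) = λ^2 - 8λ + 41 = 0.
Eigenvalues λ = 4 ± 5i (complex conjugate pair).
For λ=4+5i: an eigenvector is (-1,1) - i(0,1) = (-1, 1 - i).
A real fundamental pair from Re and Im of e^((4+5i)t)v: X_1 = e^(4t)(cos(5t)·(-1,1) + sin(5t)·(0,1)), X_2 = e^(4t)(sin(5t)·(-1,1) - cos(5t)·(0,1)).
General solution: C_1X_1 + C_2X_2.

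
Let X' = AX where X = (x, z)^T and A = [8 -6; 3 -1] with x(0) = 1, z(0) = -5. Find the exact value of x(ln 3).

A = [[8,-6],[3,-1]]; eigenvalues λ = 2, 5.
Eigenvectors: (-1,-1) for λ=2, (-2,-1) for λ=5.
From the initial condition, c_1 = 11, c_2 = -6.
x(ln 3) = (11)(3^2)(-1) + (-6)(3^5)(-2) = 2817.

2817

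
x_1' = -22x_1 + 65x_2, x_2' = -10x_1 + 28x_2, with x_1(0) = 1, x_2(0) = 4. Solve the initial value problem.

x_1(t) = 47e^(3t)sin(5t) + e^(3t)cos(5t), x_2(t) = 18e^(3t)sin(5t) + 4e^(3t)cos(5t)

Coefficient matrix A = [[-22, 65], [-10, 28]].
Characteristic polynomial det(A - λI) = λ^2 - 6λ + 34 = 0.
Eigenvalues λ = 3 ± 5i (complex conjugate pair).
For λ=3+5i: an eigenvector is (-3,-1) - i(2,1) = (-3 - 2i, -1 - i).
A real fundamental pair from Re and Im of e^((3+5i)t)v: X_1 = e^(3t)(cos(5t)·(-3,-1) + sin(5t)·(2,1)), X_2 = e^(3t)(sin(5t)·(-3,-1) - cos(5t)·(2,1)).
General solution: c_1X_1 + c_2X_2.
Applying x_1(0)=1, x_2(0)=4 gives c_1=7, c_2=-11.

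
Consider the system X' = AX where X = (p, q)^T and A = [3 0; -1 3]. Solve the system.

Coefficient matrix A = [[3, 0], [-1, 3]].
Characteristic polynomial det(A - λI) = λ^2 - 6λ + 9 = 0.
Single eigenvalue λ = 3 with algebraic multiplicity 2.
Eigenvector v = (0,-1); generalized eigenvector w with (A-λI)w=v is (1,-2).
General solution: e^(3t)[K_1·v + K_2·(t·v + w)].

p(t) = K_2e^(3t), q(t) = -K_1e^(3t) - K_2te^(3t) - 2K_2e^(3t)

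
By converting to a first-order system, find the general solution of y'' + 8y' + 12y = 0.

Let x_1 = y, x_2 = y'. Then x_1' = x_2 and x_2' = -12x_1 - 8x_2.
A = [[0,1],[-12,-8]]; det(A-λI) = λ^2 + 8λ + 12.
Eigenvalues λ = -2, -6 with eigenvectors (1,-2), (1,-6).

y(t) = C_1e^(-2t) + C_2e^(-6t)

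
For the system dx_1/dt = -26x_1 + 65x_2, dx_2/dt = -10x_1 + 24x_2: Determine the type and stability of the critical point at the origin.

A = [[-26,65],[-10,24]]; det(A-λI) = λ^2 + 2λ + 26.
λ = -1 ± 5i: negative real part.

stable spiral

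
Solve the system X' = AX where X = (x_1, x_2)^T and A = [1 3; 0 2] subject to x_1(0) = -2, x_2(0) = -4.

x_1(t) = -12e^(2t) + 10e^(t), x_2(t) = -4e^(2t)

Coefficient matrix A = [[1, 3], [0, 2]].
Characteristic polynomial det(A - λI) = λ^2 - 3λ + 2 = 0.
Eigenvalues λ = 1, 2.
For λ=1: (A-λI) row 1 is [0, 3], so an eigenvector is (1, 0).
For λ=2: (A-λI) row 1 is [-1, 3], so an eigenvector is (-3, -1).
General solution: C_1e^(t)(1,0) + C_2e^(2t)(-3,-1).
Applying x_1(0)=-2, x_2(0)=-4 gives C_1=10, C_2=4.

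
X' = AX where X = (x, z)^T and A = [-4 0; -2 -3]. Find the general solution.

Coefficient matrix A = [[-4, 0], [-2, -3]].
Characteristic polynomial det(A - λI) = λ^2 + 7λ + 12 = 0.
Eigenvalues λ = -3, -4.
For λ=-3: (A-λI) row 1 is [-1, 0], so an eigenvector is (0, 1).
For λ=-4: (A-λI) row 2 is [-2, 1], so an eigenvector is (1, 2).
General solution: K_1e^(-3t)(0,1) + K_2e^(-4t)(1,2).

x(t) = K_2e^(-4t), z(t) = K_1e^(-3t) + 2K_2e^(-4t)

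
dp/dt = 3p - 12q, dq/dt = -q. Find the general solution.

p(t) = 3c_1e^(-t) + c_2e^(3t), q(t) = c_1e^(-t)

Coefficient matrix A = [[3, -12], [0, -1]].
Characteristic polynomial det(A - λI) = λ^2 - 2λ - 3 = 0.
Eigenvalues λ = -1, 3.
For λ=-1: (A-λI) row 1 is [4, -12], so an eigenvector is (3, 1).
For λ=3: (A-λI) row 1 is [0, -12], so an eigenvector is (1, 0).
General solution: c_1e^(-t)(3,1) + c_2e^(3t)(1,0).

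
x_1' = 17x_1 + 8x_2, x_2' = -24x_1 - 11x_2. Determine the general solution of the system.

x_1(t) = -2C_1e^(5t) + C_2e^(t), x_2(t) = 3C_1e^(5t) - 2C_2e^(t)

Coefficient matrix A = [[17, 8], [-24, -11]].
Characteristic polynomial det(A - λI) = λ^2 - 6λ + 5 = 0.
Eigenvalues λ = 5, 1.
For λ=5: (A-λI) row 1 is [12, 8], so an eigenvector is (-2, 3).
For λ=1: (A-λI) row 1 is [16, 8], so an eigenvector is (1, -2).
General solution: C_1e^(5t)(-2,3) + C_2e^(t)(1,-2).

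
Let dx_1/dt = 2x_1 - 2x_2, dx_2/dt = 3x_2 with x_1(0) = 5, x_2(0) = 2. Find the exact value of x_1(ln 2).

4

A = [[2,-2],[0,3]]; eigenvalues λ = 3, 2.
Eigenvectors: (2,-1) for λ=3, (-1,0) for λ=2.
From the initial condition, c_1 = -2, c_2 = -9.
x_1(ln 2) = (-2)(2^3)(2) + (-9)(2^2)(-1) = 4.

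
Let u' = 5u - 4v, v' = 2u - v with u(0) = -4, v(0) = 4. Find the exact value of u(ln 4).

A = [[5,-4],[2,-1]]; eigenvalues λ = 1, 3.
Eigenvectors: (-1,-1) for λ=1, (-2,-1) for λ=3.
From the initial condition, c_1 = -12, c_2 = 8.
u(ln 4) = (-12)(4^1)(-1) + (8)(4^3)(-2) = -976.

-976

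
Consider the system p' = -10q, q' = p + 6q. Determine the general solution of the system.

p(t) = -c_1e^(3t)sin(t) - 3c_1e^(3t)cos(t) - 3c_2e^(3t)sin(t) + c_2e^(3t)cos(t), q(t) = c_1e^(3t)cos(t) + c_2e^(3t)sin(t)

Coefficient matrix A = [[0, -10], [1, 6]].
Characteristic polynomial det(A - λI) = λ^2 - 6λ + 10 = 0.
Eigenvalues λ = 3 ± i (complex conjugate pair).
For λ=3+i: an eigenvector is (-3,1) - i(-1,0) = (-3 + i, 1).
A real fundamental pair from Re and Im of e^((3+i)t)v: X_1 = e^(3t)(cos(t)·(-3,1) + sin(t)·(-1,0)), X_2 = e^(3t)(sin(t)·(-3,1) - cos(t)·(-1,0)).
General solution: c_1X_1 + c_2X_2.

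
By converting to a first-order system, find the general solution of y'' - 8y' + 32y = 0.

y(t) = c_1e^(4t)cos(4t) + c_2e^(4t)sin(4t)

Let x_1 = y, x_2 = y'. Then x_1' = x_2 and x_2' = -32x_1 + 8x_2.
A = [[0,1],[-32,8]]; det(A-λI) = λ^2 - 8λ + 32.
Eigenvalues λ = 4 ± 4i.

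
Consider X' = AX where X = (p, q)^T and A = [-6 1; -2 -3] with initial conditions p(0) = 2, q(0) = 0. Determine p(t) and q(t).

Coefficient matrix A = [[-6, 1], [-2, -3]].
Characteristic polynomial det(A - λI) = λ^2 + 9λ + 20 = 0.
Eigenvalues λ = -4, -5.
For λ=-4: (A-λI) row 1 is [-2, 1], so an eigenvector is (1, 2).
For λ=-5: (A-λI) row 1 is [-1, 1], so an eigenvector is (-1, -1).
General solution: C_1e^(-4t)(1,2) + C_2e^(-5t)(-1,-1).
Applying p(0)=2, q(0)=0 gives C_1=-2, C_2=-4.

p(t) = -2e^(-4t) + 4e^(-5t), q(t) = -4e^(-4t) + 4e^(-5t)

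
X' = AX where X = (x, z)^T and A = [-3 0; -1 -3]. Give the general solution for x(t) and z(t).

Coefficient matrix A = [[-3, 0], [-1, -3]].
Characteristic polynomial det(A - λI) = λ^2 + 6λ + 9 = 0.
Single eigenvalue λ = -3 with algebraic multiplicity 2.
Eigenvector v = (0,-1); generalized eigenvector w with (A-λI)w=v is (1,1).
General solution: e^(-3t)[c_1·v + c_2·(t·v + w)].

x(t) = c_2e^(-3t), z(t) = -c_1e^(-3t) - c_2te^(-3t) + c_2e^(-3t)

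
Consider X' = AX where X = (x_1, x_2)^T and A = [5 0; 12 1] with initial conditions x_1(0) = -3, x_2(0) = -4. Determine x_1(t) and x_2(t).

x_1(t) = -3e^(5t), x_2(t) = -9e^(5t) + 5e^(t)

Coefficient matrix A = [[5, 0], [12, 1]].
Characteristic polynomial det(A - λI) = λ^2 - 6λ + 5 = 0.
Eigenvalues λ = 1, 5.
For λ=1: (A-λI) row 1 is [4, 0], so an eigenvector is (0, 1).
For λ=5: (A-λI) row 2 is [12, -4], so an eigenvector is (-1, -3).
General solution: K_1e^(t)(0,1) + K_2e^(5t)(-1,-3).
Applying x_1(0)=-3, x_2(0)=-4 gives K_1=5, K_2=3.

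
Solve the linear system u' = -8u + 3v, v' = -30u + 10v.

Coefficient matrix A = [[-8, 3], [-30, 10]].
Characteristic polynomial det(A - λI) = λ^2 - 2λ + 10 = 0.
Eigenvalues λ = 1 ± 3i (complex conjugate pair).
For λ=1+3i: an eigenvector is (0,1) - i(1,3) = (0 - i, 1 - 3i).
A real fundamental pair from Re and Im of e^((1+3i)t)v: X_1 = e^(t)(cos(3t)·(0,1) + sin(3t)·(1,3)), X_2 = e^(t)(sin(3t)·(0,1) - cos(3t)·(1,3)).
General solution: C_1X_1 + C_2X_2.

u(t) = C_1e^(t)sin(3t) - C_2e^(t)cos(3t), v(t) = 3C_1e^(t)sin(3t) + C_1e^(t)cos(3t) + C_2e^(t)sin(3t) - 3C_2e^(t)cos(3t)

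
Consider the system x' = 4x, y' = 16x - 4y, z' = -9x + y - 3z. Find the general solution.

Coefficient matrix A = [[4, 0, 0], [16, -4, 0], [-9, 1, -3]].
det(A - λI) = 0 gives eigenvalues λ = 4, -4, -3.
For λ=4: eigenvector (1,2,-1).
For λ=-4: eigenvector (0,1,-1).
For λ=-3: eigenvector (0,0,1).
General solution: c_1e^(4t)(1,2,-1) + c_2e^(-4t)(0,1,-1) + c_3e^(-3t)(0,0,1).

x(t) = c_1e^(4t), y(t) = 2c_1e^(4t) + c_2e^(-4t), z(t) = -c_1e^(4t) - c_2e^(-4t) + c_3e^(-3t)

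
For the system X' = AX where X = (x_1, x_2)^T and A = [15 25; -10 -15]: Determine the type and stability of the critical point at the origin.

A = [[15,25],[-10,-15]]; det(A-λI) = λ^2 + 25.
λ = 0 ± 5i: zero real part.

center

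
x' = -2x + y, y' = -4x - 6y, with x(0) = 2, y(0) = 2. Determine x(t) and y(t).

Coefficient matrix A = [[-2, 1], [-4, -6]].
Characteristic polynomial det(A - λI) = λ^2 + 8λ + 16 = 0.
Single eigenvalue λ = -4 with algebraic multiplicity 2.
Eigenvector v = (-1,2); generalized eigenvector w with (A-λI)w=v is (0,-1).
General solution: e^(-4t)[K_1·v + K_2·(t·v + w)].
Applying x(0)=2, y(0)=2 gives K_1=-2, K_2=-6.

x(t) = 6te^(-4t) + 2e^(-4t), y(t) = -12te^(-4t) + 2e^(-4t)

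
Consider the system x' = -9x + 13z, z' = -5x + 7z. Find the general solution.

x(t) = 2c_1e^(-t)sin(t) + 3c_1e^(-t)cos(t) + 3c_2e^(-t)sin(t) - 2c_2e^(-t)cos(t), z(t) = c_1e^(-t)sin(t) + 2c_1e^(-t)cos(t) + 2c_2e^(-t)sin(t) - c_2e^(-t)cos(t)

Coefficient matrix A = [[-9, 13], [-5, 7]].
Characteristic polynomial det(A - λI) = λ^2 + 2λ + 2 = 0.
Eigenvalues λ = -1 ± i (complex conjugate pair).
For λ=-1+i: an eigenvector is (3,2) - i(2,1) = (3 - 2i, 2 - i).
A real fundamental pair from Re and Im of e^((-1+i)t)v: X_1 = e^(-t)(cos(t)·(3,2) + sin(t)·(2,1)), X_2 = e^(-t)(sin(t)·(3,2) - cos(t)·(2,1)).
General solution: c_1X_1 + c_2X_2.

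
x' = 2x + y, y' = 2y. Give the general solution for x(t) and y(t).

x(t) = -c_1e^(2t) - c_2te^(2t) + 2c_2e^(2t), y(t) = -c_2e^(2t)

Coefficient matrix A = [[2, 1], [0, 2]].
Characteristic polynomial det(A - λI) = λ^2 - 4λ + 4 = 0.
Single eigenvalue λ = 2 with algebraic multiplicity 2.
Eigenvector v = (-1,0); generalized eigenvector w with (A-λI)w=v is (2,-1).
General solution: e^(2t)[c_1·v + c_2·(t·v + w)].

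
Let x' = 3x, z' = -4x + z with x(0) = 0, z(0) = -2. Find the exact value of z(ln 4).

A = [[3,0],[-4,1]]; eigenvalues λ = 1, 3.
Eigenvectors: (0,-1) for λ=1, (-1,2) for λ=3.
From the initial condition, c_1 = 2, c_2 = 0.
z(ln 4) = (2)(4^1)(-1) + (0)(4^3)(2) = -8.

-8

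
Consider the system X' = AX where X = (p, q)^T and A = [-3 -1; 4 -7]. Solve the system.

p(t) = -K_1e^(-5t) - K_2te^(-5t) - 2K_2e^(-5t), q(t) = -2K_1e^(-5t) - 2K_2te^(-5t) - 3K_2e^(-5t)

Coefficient matrix A = [[-3, -1], [4, -7]].
Characteristic polynomial det(A - λI) = λ^2 + 10λ + 25 = 0.
Single eigenvalue λ = -5 with algebraic multiplicity 2.
Eigenvector v = (-1,-2); generalized eigenvector w with (A-λI)w=v is (-2,-3).
General solution: e^(-5t)[K_1·v + K_2·(t·v + w)].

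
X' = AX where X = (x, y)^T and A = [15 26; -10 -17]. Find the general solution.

x(t) = 3K_1e^(-t)sin(2t) + 2K_1e^(-t)cos(2t) + 2K_2e^(-t)sin(2t) - 3K_2e^(-t)cos(2t), y(t) = -2K_1e^(-t)sin(2t) - K_1e^(-t)cos(2t) - K_2e^(-t)sin(2t) + 2K_2e^(-t)cos(2t)

Coefficient matrix A = [[15, 26], [-10, -17]].
Characteristic polynomial det(A - λI) = λ^2 + 2λ + 5 = 0.
Eigenvalues λ = -1 ± 2i (complex conjugate pair).
For λ=-1+2i: an eigenvector is (2,-1) - i(3,-2) = (2 - 3i, -1 + 2i).
A real fundamental pair from Re and Im of e^((-1+2i)t)v: X_1 = e^(-t)(cos(2t)·(2,-1) + sin(2t)·(3,-2)), X_2 = e^(-t)(sin(2t)·(2,-1) - cos(2t)·(3,-2)).
General solution: K_1X_1 + K_2X_2.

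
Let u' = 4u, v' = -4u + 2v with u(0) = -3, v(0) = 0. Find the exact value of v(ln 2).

72

A = [[4,0],[-4,2]]; eigenvalues λ = 4, 2.
Eigenvectors: (1,-2) for λ=4, (0,-1) for λ=2.
From the initial condition, c_1 = -3, c_2 = 6.
v(ln 2) = (-3)(2^4)(-2) + (6)(2^2)(-1) = 72.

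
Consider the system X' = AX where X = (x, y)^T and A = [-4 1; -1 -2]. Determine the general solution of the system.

Coefficient matrix A = [[-4, 1], [-1, -2]].
Characteristic polynomial det(A - λI) = λ^2 + 6λ + 9 = 0.
Single eigenvalue λ = -3 with algebraic multiplicity 2.
Eigenvector v = (1,1); generalized eigenvector w with (A-λI)w=v is (-2,-1).
General solution: e^(-3t)[K_1·v + K_2·(t·v + w)].

x(t) = K_1e^(-3t) + K_2te^(-3t) - 2K_2e^(-3t), y(t) = K_1e^(-3t) + K_2te^(-3t) - K_2e^(-3t)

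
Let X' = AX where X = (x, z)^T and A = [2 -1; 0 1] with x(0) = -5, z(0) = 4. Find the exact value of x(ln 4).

A = [[2,-1],[0,1]]; eigenvalues λ = 1, 2.
Eigenvectors: (-1,-1) for λ=1, (1,0) for λ=2.
From the initial condition, c_1 = -4, c_2 = -9.
x(ln 4) = (-4)(4^1)(-1) + (-9)(4^2)(1) = -128.

-128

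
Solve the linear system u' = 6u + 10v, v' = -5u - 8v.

Coefficient matrix A = [[6, 10], [-5, -8]].
Characteristic polynomial det(A - λI) = λ^2 + 2λ + 2 = 0.
Eigenvalues λ = -1 ± i (complex conjugate pair).
For λ=-1+i: an eigenvector is (-3,2) - i(-1,1) = (-3 + i, 2 - i).
A real fundamental pair from Re and Im of e^((-1+i)t)v: X_1 = e^(-t)(cos(t)·(-3,2) + sin(t)·(-1,1)), X_2 = e^(-t)(sin(t)·(-3,2) - cos(t)·(-1,1)).
General solution: K_1X_1 + K_2X_2.

u(t) = -K_1e^(-t)sin(t) - 3K_1e^(-t)cos(t) - 3K_2e^(-t)sin(t) + K_2e^(-t)cos(t), v(t) = K_1e^(-t)sin(t) + 2K_1e^(-t)cos(t) + 2K_2e^(-t)sin(t) - K_2e^(-t)cos(t)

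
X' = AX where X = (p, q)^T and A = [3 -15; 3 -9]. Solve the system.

p(t) = 2C_1e^(-3t)sin(3t) + C_1e^(-3t)cos(3t) + C_2e^(-3t)sin(3t) - 2C_2e^(-3t)cos(3t), q(t) = C_1e^(-3t)sin(3t) - C_2e^(-3t)cos(3t)

Coefficient matrix A = [[3, -15], [3, -9]].
Characteristic polynomial det(A - λI) = λ^2 + 6λ + 18 = 0.
Eigenvalues λ = -3 ± 3i (complex conjugate pair).
For λ=-3+3i: an eigenvector is (1,0) - i(2,1) = (1 - 2i, 0 - i).
A real fundamental pair from Re and Im of e^((-3+3i)t)v: X_1 = e^(-3t)(cos(3t)·(1,0) + sin(3t)·(2,1)), X_2 = e^(-3t)(sin(3t)·(1,0) - cos(3t)·(2,1)).
General solution: C_1X_1 + C_2X_2.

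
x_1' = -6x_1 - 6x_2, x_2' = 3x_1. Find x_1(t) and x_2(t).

x_1(t) = -K_1e^(-3t)sin(3t) - K_1e^(-3t)cos(3t) - K_2e^(-3t)sin(3t) + K_2e^(-3t)cos(3t), x_2(t) = K_1e^(-3t)cos(3t) + K_2e^(-3t)sin(3t)

Coefficient matrix A = [[-6, -6], [3, 0]].
Characteristic polynomial det(A - λI) = λ^2 + 6λ + 18 = 0.
Eigenvalues λ = -3 ± 3i (complex conjugate pair).
For λ=-3+3i: an eigenvector is (-1,1) - i(-1,0) = (-1 + i, 1).
A real fundamental pair from Re and Im of e^((-3+3i)t)v: X_1 = e^(-3t)(cos(3t)·(-1,1) + sin(3t)·(-1,0)), X_2 = e^(-3t)(sin(3t)·(-1,1) - cos(3t)·(-1,0)).
General solution: K_1X_1 + K_2X_2.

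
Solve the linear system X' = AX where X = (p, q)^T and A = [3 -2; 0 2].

p(t) = 2K_1e^(2t) - K_2e^(3t), q(t) = K_1e^(2t)

Coefficient matrix A = [[3, -2], [0, 2]].
Characteristic polynomial det(A - λI) = λ^2 - 5λ + 6 = 0.
Eigenvalues λ = 2, 3.
For λ=2: (A-λI) row 1 is [1, -2], so an eigenvector is (2, 1).
For λ=3: (A-λI) row 1 is [0, -2], so an eigenvector is (-1, 0).
General solution: K_1e^(2t)(2,1) + K_2e^(3t)(-1,0).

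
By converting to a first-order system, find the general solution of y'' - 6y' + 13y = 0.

Let x_1 = y, x_2 = y'. Then x_1' = x_2 and x_2' = -13x_1 + 6x_2.
A = [[0,1],[-13,6]]; det(A-λI) = λ^2 - 6λ + 13.
Eigenvalues λ = 3 ± 2i.

y(t) = K_1e^(3t)cos(2t) + K_2e^(3t)sin(2t)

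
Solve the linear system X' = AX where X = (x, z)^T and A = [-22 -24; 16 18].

Coefficient matrix A = [[-22, -24], [16, 18]].
Characteristic polynomial det(A - λI) = λ^2 + 4λ - 12 = 0.
Eigenvalues λ = 2, -6.
For λ=2: (A-λI) row 1 is [-24, -24], so an eigenvector is (-1, 1).
For λ=-6: (A-λI) row 1 is [-16, -24], so an eigenvector is (3, -2).
General solution: c_1e^(2t)(-1,1) + c_2e^(-6t)(3,-2).

x(t) = -c_1e^(2t) + 3c_2e^(-6t), z(t) = c_1e^(2t) - 2c_2e^(-6t)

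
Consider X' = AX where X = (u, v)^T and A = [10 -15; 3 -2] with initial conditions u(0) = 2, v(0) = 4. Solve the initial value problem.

u(t) = -16e^(4t)sin(3t) + 2e^(4t)cos(3t), v(t) = -6e^(4t)sin(3t) + 4e^(4t)cos(3t)

Coefficient matrix A = [[10, -15], [3, -2]].
Characteristic polynomial det(A - λI) = λ^2 - 8λ + 25 = 0.
Eigenvalues λ = 4 ± 3i (complex conjugate pair).
For λ=4+3i: an eigenvector is (2,1) - i(-1,0) = (2 + i, 1).
A real fundamental pair from Re and Im of e^((4+3i)t)v: X_1 = e^(4t)(cos(3t)·(2,1) + sin(3t)·(-1,0)), X_2 = e^(4t)(sin(3t)·(2,1) - cos(3t)·(-1,0)).
General solution: K_1X_1 + K_2X_2.
Applying u(0)=2, v(0)=4 gives K_1=4, K_2=-6.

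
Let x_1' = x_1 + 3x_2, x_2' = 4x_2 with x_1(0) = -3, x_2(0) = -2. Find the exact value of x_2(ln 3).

-162

A = [[1,3],[0,4]]; eigenvalues λ = 1, 4.
Eigenvectors: (1,0) for λ=1, (-1,-1) for λ=4.
From the initial condition, c_1 = -1, c_2 = 2.
x_2(ln 3) = (-1)(3^1)(0) + (2)(3^4)(-1) = -162.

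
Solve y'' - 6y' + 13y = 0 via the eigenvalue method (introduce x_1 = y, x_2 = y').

y(t) = K_1e^(3t)cos(2t) + K_2e^(3t)sin(2t)

Let x_1 = y, x_2 = y'. Then x_1' = x_2 and x_2' = -13x_1 + 6x_2.
A = [[0,1],[-13,6]]; det(A-λI) = λ^2 - 6λ + 13.
Eigenvalues λ = 3 ± 2i.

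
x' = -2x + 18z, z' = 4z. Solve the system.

Coefficient matrix A = [[-2, 18], [0, 4]].
Characteristic polynomial det(A - λI) = λ^2 - 2λ - 8 = 0.
Eigenvalues λ = -2, 4.
For λ=-2: (A-λI) row 1 is [0, 18], so an eigenvector is (1, 0).
For λ=4: (A-λI) row 1 is [-6, 18], so an eigenvector is (-3, -1).
General solution: K_1e^(-2t)(1,0) + K_2e^(4t)(-3,-1).

x(t) = K_1e^(-2t) - 3K_2e^(4t), z(t) = -K_2e^(4t)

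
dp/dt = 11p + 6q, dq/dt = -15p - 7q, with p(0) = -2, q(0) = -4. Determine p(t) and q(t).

Coefficient matrix A = [[11, 6], [-15, -7]].
Characteristic polynomial det(A - λI) = λ^2 - 4λ + 13 = 0.
Eigenvalues λ = 2 ± 3i (complex conjugate pair).
For λ=2+3i: an eigenvector is (1,-2) - i(-1,1) = (1 + i, -2 - i).
A real fundamental pair from Re and Im of e^((2+3i)t)v: X_1 = e^(2t)(cos(3t)·(1,-2) + sin(3t)·(-1,1)), X_2 = e^(2t)(sin(3t)·(1,-2) - cos(3t)·(-1,1)).
General solution: C_1X_1 + C_2X_2.
Applying p(0)=-2, q(0)=-4 gives C_1=6, C_2=-8.

p(t) = -14e^(2t)sin(3t) - 2e^(2t)cos(3t), q(t) = 22e^(2t)sin(3t) - 4e^(2t)cos(3t)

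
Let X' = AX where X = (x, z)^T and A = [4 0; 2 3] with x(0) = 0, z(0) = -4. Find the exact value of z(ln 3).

A = [[4,0],[2,3]]; eigenvalues λ = 4, 3.
Eigenvectors: (-1,-2) for λ=4, (0,1) for λ=3.
From the initial condition, c_1 = 0, c_2 = -4.
z(ln 3) = (0)(3^4)(-2) + (-4)(3^3)(1) = -108.

-108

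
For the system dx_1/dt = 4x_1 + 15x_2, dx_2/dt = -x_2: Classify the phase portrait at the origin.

saddle

A = [[4,15],[0,-1]]; det(A-λI) = λ^2 - 3λ - 4.
λ = -1, 4: opposite signs.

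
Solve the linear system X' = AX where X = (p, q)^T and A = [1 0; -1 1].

Coefficient matrix A = [[1, 0], [-1, 1]].
Characteristic polynomial det(A - λI) = λ^2 - 2λ + 1 = 0.
Single eigenvalue λ = 1 with algebraic multiplicity 2.
Eigenvector v = (0,-1); generalized eigenvector w with (A-λI)w=v is (1,-1).
General solution: e^(t)[K_1·v + K_2·(t·v + w)].

p(t) = K_2e^(t), q(t) = -K_1e^(t) - K_2te^(t) - K_2e^(t)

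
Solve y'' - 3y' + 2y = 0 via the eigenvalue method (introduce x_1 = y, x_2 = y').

y(t) = c_1e^(t) + c_2e^(2t)

Let x_1 = y, x_2 = y'. Then x_1' = x_2 and x_2' = -2x_1 + 3x_2.
A = [[0,1],[-2,3]]; det(A-λI) = λ^2 - 3λ + 2.
Eigenvalues λ = 1, 2 with eigenvectors (1,1), (1,2).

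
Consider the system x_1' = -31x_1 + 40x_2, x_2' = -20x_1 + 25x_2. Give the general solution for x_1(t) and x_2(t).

Coefficient matrix A = [[-31, 40], [-20, 25]].
Characteristic polynomial det(A - λI) = λ^2 + 6λ + 25 = 0.
Eigenvalues λ = -3 ± 4i (complex conjugate pair).
For λ=-3+4i: an eigenvector is (1,1) - i(3,2) = (1 - 3i, 1 - 2i).
A real fundamental pair from Re and Im of e^((-3+4i)t)v: X_1 = e^(-3t)(cos(4t)·(1,1) + sin(4t)·(3,2)), X_2 = e^(-3t)(sin(4t)·(1,1) - cos(4t)·(3,2)).
General solution: K_1X_1 + K_2X_2.

x_1(t) = 3K_1e^(-3t)sin(4t) + K_1e^(-3t)cos(4t) + K_2e^(-3t)sin(4t) - 3K_2e^(-3t)cos(4t), x_2(t) = 2K_1e^(-3t)sin(4t) + K_1e^(-3t)cos(4t) + K_2e^(-3t)sin(4t) - 2K_2e^(-3t)cos(4t)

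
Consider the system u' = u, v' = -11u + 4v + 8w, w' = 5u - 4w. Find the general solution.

u(t) = c_1e^(t), v(t) = c_1e^(t) + c_2e^(4t) - c_3e^(-4t), w(t) = c_1e^(t) + c_3e^(-4t)

Coefficient matrix A = [[1, 0, 0], [-11, 4, 8], [5, 0, -4]].
det(A - λI) = 0 gives eigenvalues λ = 1, 4, -4.
For λ=1: eigenvector (1,1,1).
For λ=4: eigenvector (0,1,0).
For λ=-4: eigenvector (0,-1,1).
General solution: c_1e^(t)(1,1,1) + c_2e^(4t)(0,1,0) + c_3e^(-4t)(0,-1,1).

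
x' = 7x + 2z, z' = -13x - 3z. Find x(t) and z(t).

Coefficient matrix A = [[7, 2], [-13, -3]].
Characteristic polynomial det(A - λI) = λ^2 - 4λ + 5 = 0.
Eigenvalues λ = 2 ± i (complex conjugate pair).
For λ=2+i: an eigenvector is (1,-2) - i(1,-3) = (1 - i, -2 + 3i).
A real fundamental pair from Re and Im of e^((2+i)t)v: X_1 = e^(2t)(cos(t)·(1,-2) + sin(t)·(1,-3)), X_2 = e^(2t)(sin(t)·(1,-2) - cos(t)·(1,-3)).
General solution: c_1X_1 + c_2X_2.

x(t) = c_1e^(2t)sin(t) + c_1e^(2t)cos(t) + c_2e^(2t)sin(t) - c_2e^(2t)cos(t), z(t) = -3c_1e^(2t)sin(t) - 2c_1e^(2t)cos(t) - 2c_2e^(2t)sin(t) + 3c_2e^(2t)cos(t)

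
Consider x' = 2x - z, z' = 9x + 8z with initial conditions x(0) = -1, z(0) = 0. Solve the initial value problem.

x(t) = 3te^(5t) - e^(5t), z(t) = -9te^(5t)

Coefficient matrix A = [[2, -1], [9, 8]].
Characteristic polynomial det(A - λI) = λ^2 - 10λ + 25 = 0.
Single eigenvalue λ = 5 with algebraic multiplicity 2.
Eigenvector v = (-1,3); generalized eigenvector w with (A-λI)w=v is (0,1).
General solution: e^(5t)[c_1·v + c_2·(t·v + w)].
Applying x(0)=-1, z(0)=0 gives c_1=1, c_2=-3.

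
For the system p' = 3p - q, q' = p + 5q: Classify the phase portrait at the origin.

A = [[3,-1],[1,5]]; det(A-λI) = λ^2 - 8λ + 16.
repeated λ = 4 with a single eigenvector.

unstable improper node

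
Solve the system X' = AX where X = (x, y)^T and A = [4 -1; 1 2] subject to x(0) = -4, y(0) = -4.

Coefficient matrix A = [[4, -1], [1, 2]].
Characteristic polynomial det(A - λI) = λ^2 - 6λ + 9 = 0.
Single eigenvalue λ = 3 with algebraic multiplicity 2.
Eigenvector v = (1,1); generalized eigenvector w with (A-λI)w=v is (0,-1).
General solution: e^(3t)[C_1·v + C_2·(t·v + w)].
Applying x(0)=-4, y(0)=-4 gives C_1=-4, C_2=0.

x(t) = -4e^(3t), y(t) = -4e^(3t)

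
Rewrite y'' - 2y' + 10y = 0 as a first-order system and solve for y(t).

y(t) = c_1e^(t)cos(3t) + c_2e^(t)sin(3t)

Let x_1 = y, x_2 = y'. Then x_1' = x_2 and x_2' = -10x_1 + 2x_2.
A = [[0,1],[-10,2]]; det(A-λI) = λ^2 - 2λ + 10.
Eigenvalues λ = 1 ± 3i.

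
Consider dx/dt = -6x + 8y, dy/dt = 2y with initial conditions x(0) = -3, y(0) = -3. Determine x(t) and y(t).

x(t) = -3e^(2t), y(t) = -3e^(2t)

Coefficient matrix A = [[-6, 8], [0, 2]].
Characteristic polynomial det(A - λI) = λ^2 + 4λ - 12 = 0.
Eigenvalues λ = -6, 2.
For λ=-6: (A-λI) row 1 is [0, 8], so an eigenvector is (-1, 0).
For λ=2: (A-λI) row 1 is [-8, 8], so an eigenvector is (1, 1).
General solution: c_1e^(-6t)(-1,0) + c_2e^(2t)(1,1).
Applying x(0)=-3, y(0)=-3 gives c_1=0, c_2=-3.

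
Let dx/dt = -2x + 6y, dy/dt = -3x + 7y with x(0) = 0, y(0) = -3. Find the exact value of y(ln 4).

A = [[-2,6],[-3,7]]; eigenvalues λ = 4, 1.
Eigenvectors: (-1,-1) for λ=4, (2,1) for λ=1.
From the initial condition, c_1 = 6, c_2 = 3.
y(ln 4) = (6)(4^4)(-1) + (3)(4^1)(1) = -1524.

-1524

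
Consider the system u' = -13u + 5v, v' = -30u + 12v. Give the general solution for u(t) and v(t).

u(t) = -K_1e^(-3t) + K_2e^(2t), v(t) = -2K_1e^(-3t) + 3K_2e^(2t)

Coefficient matrix A = [[-13, 5], [-30, 12]].
Characteristic polynomial det(A - λI) = λ^2 + λ - 6 = 0.
Eigenvalues λ = -3, 2.
For λ=-3: (A-λI) row 1 is [-10, 5], so an eigenvector is (-1, -2).
For λ=2: (A-λI) row 1 is [-15, 5], so an eigenvector is (1, 3).
General solution: K_1e^(-3t)(-1,-2) + K_2e^(2t)(1,3).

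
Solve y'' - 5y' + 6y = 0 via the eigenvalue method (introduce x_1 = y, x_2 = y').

Let x_1 = y, x_2 = y'. Then x_1' = x_2 and x_2' = -6x_1 + 5x_2.
A = [[0,1],[-6,5]]; det(A-λI) = λ^2 - 5λ + 6.
Eigenvalues λ = 3, 2 with eigenvectors (1,3), (1,2).

y(t) = K_1e^(3t) + K_2e^(2t)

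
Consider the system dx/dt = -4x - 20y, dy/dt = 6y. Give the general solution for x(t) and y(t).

x(t) = K_1e^(-4t) - 2K_2e^(6t), y(t) = K_2e^(6t)

Coefficient matrix A = [[-4, -20], [0, 6]].
Characteristic polynomial det(A - λI) = λ^2 - 2λ - 24 = 0.
Eigenvalues λ = -4, 6.
For λ=-4: (A-λI) row 1 is [0, -20], so an eigenvector is (1, 0).
For λ=6: (A-λI) row 1 is [-10, -20], so an eigenvector is (-2, 1).
General solution: K_1e^(-4t)(1,0) + K_2e^(6t)(-2,1).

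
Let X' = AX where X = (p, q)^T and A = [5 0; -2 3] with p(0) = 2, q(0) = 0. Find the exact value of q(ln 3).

-432

A = [[5,0],[-2,3]]; eigenvalues λ = 5, 3.
Eigenvectors: (-1,1) for λ=5, (0,-1) for λ=3.
From the initial condition, c_1 = -2, c_2 = -2.
q(ln 3) = (-2)(3^5)(1) + (-2)(3^3)(-1) = -432.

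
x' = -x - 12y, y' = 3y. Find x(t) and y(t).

x(t) = 3K_1e^(3t) - K_2e^(-t), y(t) = -K_1e^(3t)

Coefficient matrix A = [[-1, -12], [0, 3]].
Characteristic polynomial det(A - λI) = λ^2 - 2λ - 3 = 0.
Eigenvalues λ = 3, -1.
For λ=3: (A-λI) row 1 is [-4, -12], so an eigenvector is (3, -1).
For λ=-1: (A-λI) row 1 is [0, -12], so an eigenvector is (-1, 0).
General solution: K_1e^(3t)(3,-1) + K_2e^(-t)(-1,0).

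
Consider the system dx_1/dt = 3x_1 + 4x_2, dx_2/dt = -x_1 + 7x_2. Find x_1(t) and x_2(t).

Coefficient matrix A = [[3, 4], [-1, 7]].
Characteristic polynomial det(A - λI) = λ^2 - 10λ + 25 = 0.
Single eigenvalue λ = 5 with algebraic multiplicity 2.
Eigenvector v = (2,1); generalized eigenvector w with (A-λI)w=v is (-3,-1).
General solution: e^(5t)[c_1·v + c_2·(t·v + w)].

x_1(t) = 2c_1e^(5t) + 2c_2te^(5t) - 3c_2e^(5t), x_2(t) = c_1e^(5t) + c_2te^(5t) - c_2e^(5t)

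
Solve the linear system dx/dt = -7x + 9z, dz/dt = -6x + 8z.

x(t) = -c_1e^(2t) + 3c_2e^(-t), z(t) = -c_1e^(2t) + 2c_2e^(-t)

Coefficient matrix A = [[-7, 9], [-6, 8]].
Characteristic polynomial det(A - λI) = λ^2 - λ - 2 = 0.
Eigenvalues λ = 2, -1.
For λ=2: (A-λI) row 1 is [-9, 9], so an eigenvector is (-1, -1).
For λ=-1: (A-λI) row 1 is [-6, 9], so an eigenvector is (3, 2).
General solution: c_1e^(2t)(-1,-1) + c_2e^(-t)(3,2).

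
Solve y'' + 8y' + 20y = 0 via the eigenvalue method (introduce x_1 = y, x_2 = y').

Let x_1 = y, x_2 = y'. Then x_1' = x_2 and x_2' = -20x_1 - 8x_2.
A = [[0,1],[-20,-8]]; det(A-λI) = λ^2 + 8λ + 20.
Eigenvalues λ = -4 ± 2i.

y(t) = K_1e^(-4t)cos(2t) + K_2e^(-4t)sin(2t)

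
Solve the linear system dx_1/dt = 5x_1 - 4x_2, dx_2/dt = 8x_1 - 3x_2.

Coefficient matrix A = [[5, -4], [8, -3]].
Characteristic polynomial det(A - λI) = λ^2 - 2λ + 17 = 0.
Eigenvalues λ = 1 ± 4i (complex conjugate pair).
For λ=1+4i: an eigenvector is (0,1) - i(-1,-1) = (0 + i, 1 + i).
A real fundamental pair from Re and Im of e^((1+4i)t)v: X_1 = e^(t)(cos(4t)·(0,1) + sin(4t)·(-1,-1)), X_2 = e^(t)(sin(4t)·(0,1) - cos(4t)·(-1,-1)).
General solution: C_1X_1 + C_2X_2.

x_1(t) = -C_1e^(t)sin(4t) + C_2e^(t)cos(4t), x_2(t) = -C_1e^(t)sin(4t) + C_1e^(t)cos(4t) + C_2e^(t)sin(4t) + C_2e^(t)cos(4t)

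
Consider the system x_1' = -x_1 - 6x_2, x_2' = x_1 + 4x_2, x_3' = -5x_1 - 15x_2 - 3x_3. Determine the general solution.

Coefficient matrix A = [[-1, -6, 0], [1, 4, 0], [-5, -15, -3]].
det(A - λI) = 0 gives eigenvalues λ = 1, 2, -3.
For λ=1: eigenvector (3,-1,0).
For λ=2: eigenvector (-2,1,-1).
For λ=-3: eigenvector (0,0,1).
General solution: c_1e^(t)(3,-1,0) + c_2e^(2t)(-2,1,-1) + c_3e^(-3t)(0,0,1).

x_1(t) = 3c_1e^(t) - 2c_2e^(2t), x_2(t) = -c_1e^(t) + c_2e^(2t), x_3(t) = -c_2e^(2t) + c_3e^(-3t)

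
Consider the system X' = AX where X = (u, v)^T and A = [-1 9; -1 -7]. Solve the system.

Coefficient matrix A = [[-1, 9], [-1, -7]].
Characteristic polynomial det(A - λI) = λ^2 + 8λ + 16 = 0.
Single eigenvalue λ = -4 with algebraic multiplicity 2.
Eigenvector v = (-3,1); generalized eigenvector w with (A-λI)w=v is (2,-1).
General solution: e^(-4t)[c_1·v + c_2·(t·v + w)].

u(t) = -3c_1e^(-4t) - 3c_2te^(-4t) + 2c_2e^(-4t), v(t) = c_1e^(-4t) + c_2te^(-4t) - c_2e^(-4t)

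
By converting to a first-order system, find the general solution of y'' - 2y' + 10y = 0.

Let x_1 = y, x_2 = y'. Then x_1' = x_2 and x_2' = -10x_1 + 2x_2.
A = [[0,1],[-10,2]]; det(A-λI) = λ^2 - 2λ + 10.
Eigenvalues λ = 1 ± 3i.

y(t) = C_1e^(t)cos(3t) + C_2e^(t)sin(3t)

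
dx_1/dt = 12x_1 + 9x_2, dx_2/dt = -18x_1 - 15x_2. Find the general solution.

x_1(t) = -C_1e^(-6t) - C_2e^(3t), x_2(t) = 2C_1e^(-6t) + C_2e^(3t)

Coefficient matrix A = [[12, 9], [-18, -15]].
Characteristic polynomial det(A - λI) = λ^2 + 3λ - 18 = 0.
Eigenvalues λ = -6, 3.
For λ=-6: (A-λI) row 1 is [18, 9], so an eigenvector is (-1, 2).
For λ=3: (A-λI) row 1 is [9, 9], so an eigenvector is (-1, 1).
General solution: C_1e^(-6t)(-1,2) + C_2e^(3t)(-1,1).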